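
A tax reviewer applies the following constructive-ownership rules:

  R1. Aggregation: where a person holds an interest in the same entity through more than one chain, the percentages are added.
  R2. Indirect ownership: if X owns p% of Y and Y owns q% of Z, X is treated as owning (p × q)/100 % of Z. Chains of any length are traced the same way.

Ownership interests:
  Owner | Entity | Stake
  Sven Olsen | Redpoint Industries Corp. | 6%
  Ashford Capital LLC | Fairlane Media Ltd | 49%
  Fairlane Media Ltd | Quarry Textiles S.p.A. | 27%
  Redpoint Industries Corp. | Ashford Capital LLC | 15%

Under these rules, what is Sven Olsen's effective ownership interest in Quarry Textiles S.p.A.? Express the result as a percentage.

Chain via Redpoint Industries Corp. → Ashford Capital LLC → Fairlane Media Ltd (R2): 6% × 15% × 49% × 27% = 0.11907% of Quarry Textiles S.p.A.

0.11907%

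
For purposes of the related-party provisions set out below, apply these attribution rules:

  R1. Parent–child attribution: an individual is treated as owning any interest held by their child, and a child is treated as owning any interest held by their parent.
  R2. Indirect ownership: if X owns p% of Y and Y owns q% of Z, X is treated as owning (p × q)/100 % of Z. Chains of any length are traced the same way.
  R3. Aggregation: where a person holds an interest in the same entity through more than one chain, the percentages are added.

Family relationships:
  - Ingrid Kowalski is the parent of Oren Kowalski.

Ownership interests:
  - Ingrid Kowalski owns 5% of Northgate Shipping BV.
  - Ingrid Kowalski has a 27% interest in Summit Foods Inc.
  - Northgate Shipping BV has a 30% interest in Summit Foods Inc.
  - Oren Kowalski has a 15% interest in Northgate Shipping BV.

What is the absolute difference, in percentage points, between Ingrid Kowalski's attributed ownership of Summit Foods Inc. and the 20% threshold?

By parent–child attribution (R1), Ingrid Kowalski is treated as also owning Oren Kowalski's interest in Northgate Shipping BV, giving 5% + 15% = 20%.
Chain via Northgate Shipping BV (R2): 20% × 30% = 6% of Summit Foods Inc.
Direct interest in Summit Foods Inc: 27%.
Aggregating (R3): 6% + 27% = 33%.
33% exceeds the 20% threshold by 13 percentage points.

13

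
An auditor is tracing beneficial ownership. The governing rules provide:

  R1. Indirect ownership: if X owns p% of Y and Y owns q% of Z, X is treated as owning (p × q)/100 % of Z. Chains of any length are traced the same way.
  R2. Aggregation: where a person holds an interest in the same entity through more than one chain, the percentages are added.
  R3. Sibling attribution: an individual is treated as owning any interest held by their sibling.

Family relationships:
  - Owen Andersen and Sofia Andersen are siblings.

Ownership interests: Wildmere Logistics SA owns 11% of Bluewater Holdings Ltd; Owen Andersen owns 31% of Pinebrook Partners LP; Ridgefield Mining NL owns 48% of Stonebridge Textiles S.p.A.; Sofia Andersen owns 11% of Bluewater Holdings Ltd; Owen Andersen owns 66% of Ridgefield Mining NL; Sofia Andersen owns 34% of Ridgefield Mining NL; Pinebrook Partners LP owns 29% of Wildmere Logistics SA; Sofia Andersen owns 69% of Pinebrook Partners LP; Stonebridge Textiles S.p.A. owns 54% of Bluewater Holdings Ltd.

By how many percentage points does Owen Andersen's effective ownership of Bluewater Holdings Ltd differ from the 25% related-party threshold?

By sibling attribution (R3), Owen Andersen is treated as also owning Sofia Andersen's interest in Ridgefield Mining NL, giving 66% + 34% = 100%.
By sibling attribution (R3), Owen Andersen is treated as also owning Sofia Andersen's interest in Pinebrook Partners LP, giving 31% + 69% = 100%.
By sibling attribution (R3), Owen Andersen is treated as owning Sofia Andersen's 11% interest in Bluewater Holdings Ltd.
Chain via Ridgefield Mining NL → Stonebridge Textiles S.p.A. (R1): 100% × 48% × 54% = 25.92% of Bluewater Holdings Ltd.
Chain via Pinebrook Partners LP → Wildmere Logistics SA (R1): 100% × 29% × 11% = 3.19% of Bluewater Holdings Ltd.
Direct interest in Bluewater Holdings Ltd: 11%.
Aggregating (R2): 25.92% + 3.19% + 11% = 40.11%.
40.11% exceeds the 25% threshold by 15.11 percentage points.

15.11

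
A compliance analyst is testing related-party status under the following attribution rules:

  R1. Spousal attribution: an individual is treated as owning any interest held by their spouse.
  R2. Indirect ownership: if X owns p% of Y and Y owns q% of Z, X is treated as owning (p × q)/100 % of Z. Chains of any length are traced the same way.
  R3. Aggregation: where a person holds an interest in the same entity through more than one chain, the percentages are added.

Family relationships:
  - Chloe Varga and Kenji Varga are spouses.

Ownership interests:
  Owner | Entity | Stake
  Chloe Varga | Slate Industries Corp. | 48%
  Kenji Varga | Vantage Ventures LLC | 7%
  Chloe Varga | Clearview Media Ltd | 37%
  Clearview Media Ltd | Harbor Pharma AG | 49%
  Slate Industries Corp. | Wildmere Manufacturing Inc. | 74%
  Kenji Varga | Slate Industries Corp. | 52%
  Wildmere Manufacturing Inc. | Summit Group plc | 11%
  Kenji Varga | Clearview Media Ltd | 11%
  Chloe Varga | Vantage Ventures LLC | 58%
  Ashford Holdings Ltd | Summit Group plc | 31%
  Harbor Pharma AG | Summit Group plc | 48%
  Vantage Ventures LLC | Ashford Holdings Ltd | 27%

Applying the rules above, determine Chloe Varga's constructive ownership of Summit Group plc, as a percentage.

24.8701%

By spousal attribution (R1), Chloe Varga is treated as also owning Kenji Varga's interest in Clearview Media Ltd, giving 37% + 11% = 48%.
By spousal attribution (R1), Chloe Varga is treated as also owning Kenji Varga's interest in Vantage Ventures LLC, giving 58% + 7% = 65%.
By spousal attribution (R1), Chloe Varga is treated as also owning Kenji Varga's interest in Slate Industries Corp, giving 48% + 52% = 100%.
Chain via Clearview Media Ltd → Harbor Pharma AG (R2): 48% × 49% × 48% = 11.2896% of Summit Group plc.
Chain via Vantage Ventures LLC → Ashford Holdings Ltd (R2): 65% × 27% × 31% = 5.4405% of Summit Group plc.
Chain via Slate Industries Corp. → Wildmere Manufacturing Inc. (R2): 100% × 74% × 11% = 8.14% of Summit Group plc.
Aggregating (R3): 11.2896% + 5.4405% + 8.14% = 24.8701%.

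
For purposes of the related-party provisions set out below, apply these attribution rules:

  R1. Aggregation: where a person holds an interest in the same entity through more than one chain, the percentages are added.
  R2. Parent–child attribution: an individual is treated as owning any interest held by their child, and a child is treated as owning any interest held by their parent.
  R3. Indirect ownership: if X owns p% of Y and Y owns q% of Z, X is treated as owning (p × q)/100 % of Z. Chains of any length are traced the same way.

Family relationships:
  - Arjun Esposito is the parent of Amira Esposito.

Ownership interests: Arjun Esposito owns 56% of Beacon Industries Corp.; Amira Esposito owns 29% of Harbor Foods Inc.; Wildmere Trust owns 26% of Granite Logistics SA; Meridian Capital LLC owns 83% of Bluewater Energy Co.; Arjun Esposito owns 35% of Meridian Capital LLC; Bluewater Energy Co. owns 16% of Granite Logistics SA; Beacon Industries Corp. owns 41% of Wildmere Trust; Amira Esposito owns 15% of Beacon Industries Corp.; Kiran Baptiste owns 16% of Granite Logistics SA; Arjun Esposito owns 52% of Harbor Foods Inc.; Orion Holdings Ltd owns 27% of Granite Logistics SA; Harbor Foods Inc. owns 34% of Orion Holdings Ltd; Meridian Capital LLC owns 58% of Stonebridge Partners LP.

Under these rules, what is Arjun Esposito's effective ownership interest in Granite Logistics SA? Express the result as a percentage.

By parent–child attribution (R2), Arjun Esposito is treated as also owning Amira Esposito's interest in Harbor Foods Inc, giving 52% + 29% = 81%.
By parent–child attribution (R2), Arjun Esposito is treated as also owning Amira Esposito's interest in Beacon Industries Corp, giving 56% + 15% = 71%.
Chain via Harbor Foods Inc. → Orion Holdings Ltd (R3): 81% × 34% × 27% = 7.4358% of Granite Logistics SA.
Chain via Beacon Industries Corp. → Wildmere Trust (R3): 71% × 41% × 26% = 7.5686% of Granite Logistics SA.
Chain via Meridian Capital LLC → Bluewater Energy Co. (R3): 35% × 83% × 16% = 4.648% of Granite Logistics SA.
Aggregating (R1): 7.4358% + 7.5686% + 4.648% = 19.6524%.

19.6524%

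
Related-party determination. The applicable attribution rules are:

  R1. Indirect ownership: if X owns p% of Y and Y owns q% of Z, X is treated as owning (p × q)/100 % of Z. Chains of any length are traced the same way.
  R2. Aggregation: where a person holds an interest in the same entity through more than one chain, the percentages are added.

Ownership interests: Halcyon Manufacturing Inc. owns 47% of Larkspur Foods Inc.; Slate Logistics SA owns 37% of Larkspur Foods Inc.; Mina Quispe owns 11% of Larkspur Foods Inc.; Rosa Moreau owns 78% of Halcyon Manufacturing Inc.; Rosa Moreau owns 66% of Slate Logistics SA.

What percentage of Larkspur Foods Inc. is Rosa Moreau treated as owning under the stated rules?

61.08%

Chain via Halcyon Manufacturing Inc. (R1): 78% × 47% = 36.66% of Larkspur Foods Inc.
Chain via Slate Logistics SA (R1): 66% × 37% = 24.42% of Larkspur Foods Inc.
Aggregating (R2): 36.66% + 24.42% = 61.08%.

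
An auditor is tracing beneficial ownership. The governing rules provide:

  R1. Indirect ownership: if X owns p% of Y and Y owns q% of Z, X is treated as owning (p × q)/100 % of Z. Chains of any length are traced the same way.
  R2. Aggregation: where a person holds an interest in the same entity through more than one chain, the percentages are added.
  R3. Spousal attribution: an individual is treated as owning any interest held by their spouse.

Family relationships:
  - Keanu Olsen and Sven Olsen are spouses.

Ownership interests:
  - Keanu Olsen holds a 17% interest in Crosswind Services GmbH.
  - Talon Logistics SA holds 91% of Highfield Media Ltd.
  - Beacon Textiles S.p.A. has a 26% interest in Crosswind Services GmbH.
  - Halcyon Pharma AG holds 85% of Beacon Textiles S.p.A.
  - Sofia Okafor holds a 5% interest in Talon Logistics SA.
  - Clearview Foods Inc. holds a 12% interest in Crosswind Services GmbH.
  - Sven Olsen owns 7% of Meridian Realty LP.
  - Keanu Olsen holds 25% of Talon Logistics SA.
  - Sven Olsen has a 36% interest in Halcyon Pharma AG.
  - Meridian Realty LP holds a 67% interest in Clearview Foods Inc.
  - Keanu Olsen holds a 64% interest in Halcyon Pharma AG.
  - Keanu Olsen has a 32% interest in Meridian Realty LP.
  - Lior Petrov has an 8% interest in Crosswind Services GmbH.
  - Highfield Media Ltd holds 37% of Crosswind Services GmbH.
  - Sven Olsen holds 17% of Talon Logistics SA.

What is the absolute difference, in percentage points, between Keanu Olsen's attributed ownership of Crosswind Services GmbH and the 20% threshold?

36.377

By spousal attribution (R3), Keanu Olsen is treated as also owning Sven Olsen's interest in Halcyon Pharma AG, giving 64% + 36% = 100%.
By spousal attribution (R3), Keanu Olsen is treated as also owning Sven Olsen's interest in Meridian Realty LP, giving 32% + 7% = 39%.
By spousal attribution (R3), Keanu Olsen is treated as also owning Sven Olsen's interest in Talon Logistics SA, giving 25% + 17% = 42%.
Chain via Halcyon Pharma AG → Beacon Textiles S.p.A. (R1): 100% × 85% × 26% = 22.1% of Crosswind Services GmbH.
Chain via Meridian Realty LP → Clearview Foods Inc. (R1): 39% × 67% × 12% = 3.1356% of Crosswind Services GmbH.
Chain via Talon Logistics SA → Highfield Media Ltd (R1): 42% × 91% × 37% = 14.1414% of Crosswind Services GmbH.
Direct interest in Crosswind Services GmbH: 17%.
Aggregating (R2): 22.1% + 3.1356% + 14.1414% + 17% = 56.377%.
56.377% exceeds the 20% threshold by 36.377 percentage points.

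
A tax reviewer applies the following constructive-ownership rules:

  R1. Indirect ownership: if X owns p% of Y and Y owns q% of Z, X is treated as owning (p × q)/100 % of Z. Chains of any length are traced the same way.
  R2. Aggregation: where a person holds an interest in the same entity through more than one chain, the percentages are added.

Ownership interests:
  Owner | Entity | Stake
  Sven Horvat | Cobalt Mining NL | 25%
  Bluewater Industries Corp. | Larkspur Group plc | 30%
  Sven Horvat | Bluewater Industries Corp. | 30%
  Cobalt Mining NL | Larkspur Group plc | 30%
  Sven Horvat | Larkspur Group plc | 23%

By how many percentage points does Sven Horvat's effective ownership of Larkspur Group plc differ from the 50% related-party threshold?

10.5

Chain via Bluewater Industries Corp. (R1): 30% × 30% = 9% of Larkspur Group plc.
Chain via Cobalt Mining NL (R1): 25% × 30% = 7.5% of Larkspur Group plc.
Direct interest in Larkspur Group plc: 23%.
Aggregating (R2): 9% + 7.5% + 23% = 39.5%.
39.5% falls short of the 50% threshold by 10.5 percentage points.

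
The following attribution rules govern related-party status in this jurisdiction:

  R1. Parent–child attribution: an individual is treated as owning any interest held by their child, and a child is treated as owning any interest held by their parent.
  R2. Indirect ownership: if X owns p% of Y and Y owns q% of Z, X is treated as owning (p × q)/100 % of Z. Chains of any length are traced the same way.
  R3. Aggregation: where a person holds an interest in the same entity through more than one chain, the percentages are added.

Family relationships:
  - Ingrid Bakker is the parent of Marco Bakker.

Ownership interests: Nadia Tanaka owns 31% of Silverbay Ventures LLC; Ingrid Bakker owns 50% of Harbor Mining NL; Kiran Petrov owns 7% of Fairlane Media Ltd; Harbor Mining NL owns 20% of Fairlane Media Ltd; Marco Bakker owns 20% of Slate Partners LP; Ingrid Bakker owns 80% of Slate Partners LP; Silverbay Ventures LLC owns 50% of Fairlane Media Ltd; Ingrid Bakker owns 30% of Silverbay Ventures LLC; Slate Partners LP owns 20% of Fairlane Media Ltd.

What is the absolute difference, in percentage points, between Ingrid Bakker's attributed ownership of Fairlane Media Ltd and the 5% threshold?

40

By parent–child attribution (R1), Ingrid Bakker is treated as also owning Marco Bakker's interest in Slate Partners LP, giving 80% + 20% = 100%.
Chain via Silverbay Ventures LLC (R2): 30% × 50% = 15% of Fairlane Media Ltd.
Chain via Harbor Mining NL (R2): 50% × 20% = 10% of Fairlane Media Ltd.
Chain via Slate Partners LP (R2): 100% × 20% = 20% of Fairlane Media Ltd.
Aggregating (R3): 15% + 10% + 20% = 45%.
45% exceeds the 5% threshold by 40 percentage points.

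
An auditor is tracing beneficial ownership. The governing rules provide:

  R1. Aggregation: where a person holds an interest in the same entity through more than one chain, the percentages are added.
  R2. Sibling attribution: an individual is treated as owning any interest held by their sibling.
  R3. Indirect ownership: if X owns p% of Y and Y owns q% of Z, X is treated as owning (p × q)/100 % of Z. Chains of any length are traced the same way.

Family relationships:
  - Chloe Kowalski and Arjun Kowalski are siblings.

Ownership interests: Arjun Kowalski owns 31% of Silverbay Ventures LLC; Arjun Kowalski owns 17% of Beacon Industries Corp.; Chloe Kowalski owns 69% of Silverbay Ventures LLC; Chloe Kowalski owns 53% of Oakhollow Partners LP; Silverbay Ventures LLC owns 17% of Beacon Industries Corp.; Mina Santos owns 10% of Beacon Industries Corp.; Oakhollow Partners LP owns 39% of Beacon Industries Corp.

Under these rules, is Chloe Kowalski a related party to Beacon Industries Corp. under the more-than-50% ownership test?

By sibling attribution (R2), Chloe Kowalski is treated as also owning Arjun Kowalski's interest in Silverbay Ventures LLC, giving 69% + 31% = 100%.
By sibling attribution (R2), Chloe Kowalski is treated as owning Arjun Kowalski's 17% interest in Beacon Industries Corp.
Chain via Oakhollow Partners LP (R3): 53% × 39% = 20.67% of Beacon Industries Corp.
Chain via Silverbay Ventures LLC (R3): 100% × 17% = 17% of Beacon Industries Corp.
Direct interest in Beacon Industries Corp: 17%.
Aggregating (R1): 20.67% + 17% + 17% = 54.67%.
54.67% exceeds the 50% threshold, so Chloe is a related party to Beacon Industries Corp.

Yes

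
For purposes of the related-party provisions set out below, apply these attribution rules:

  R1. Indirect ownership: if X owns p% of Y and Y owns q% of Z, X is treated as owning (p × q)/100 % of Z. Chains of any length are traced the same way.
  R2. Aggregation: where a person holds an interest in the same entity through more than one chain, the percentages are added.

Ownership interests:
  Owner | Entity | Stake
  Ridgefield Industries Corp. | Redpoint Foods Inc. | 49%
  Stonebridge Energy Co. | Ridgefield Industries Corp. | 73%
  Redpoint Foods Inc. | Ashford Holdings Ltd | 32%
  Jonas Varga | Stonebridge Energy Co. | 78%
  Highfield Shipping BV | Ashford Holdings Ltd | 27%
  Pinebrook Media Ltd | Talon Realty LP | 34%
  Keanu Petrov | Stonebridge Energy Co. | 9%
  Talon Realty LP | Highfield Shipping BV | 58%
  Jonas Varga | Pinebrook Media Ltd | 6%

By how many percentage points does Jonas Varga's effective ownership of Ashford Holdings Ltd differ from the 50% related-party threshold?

Chain via Stonebridge Energy Co. → Ridgefield Industries Corp. → Redpoint Foods Inc. (R1): 78% × 73% × 49% × 32% = 8.928192% of Ashford Holdings Ltd.
Chain via Pinebrook Media Ltd → Talon Realty LP → Highfield Shipping BV (R1): 6% × 34% × 58% × 27% = 0.319464% of Ashford Holdings Ltd.
Aggregating (R2): 8.928192% + 0.319464% = 9.247656%.
9.247656% falls short of the 50% threshold by 40.752344 percentage points.

40.752344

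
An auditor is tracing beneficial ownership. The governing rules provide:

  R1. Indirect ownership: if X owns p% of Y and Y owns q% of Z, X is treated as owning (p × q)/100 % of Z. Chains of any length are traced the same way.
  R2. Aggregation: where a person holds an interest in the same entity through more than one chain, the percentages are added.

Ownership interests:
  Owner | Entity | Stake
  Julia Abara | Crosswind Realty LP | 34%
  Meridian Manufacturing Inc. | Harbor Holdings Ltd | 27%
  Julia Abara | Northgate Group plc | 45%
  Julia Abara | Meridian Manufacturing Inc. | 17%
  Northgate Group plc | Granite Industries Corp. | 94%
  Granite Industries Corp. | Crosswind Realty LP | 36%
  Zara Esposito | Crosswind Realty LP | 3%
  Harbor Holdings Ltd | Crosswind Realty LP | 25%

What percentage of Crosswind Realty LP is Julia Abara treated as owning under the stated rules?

Chain via Northgate Group plc → Granite Industries Corp. (R1): 45% × 94% × 36% = 15.228% of Crosswind Realty LP.
Chain via Meridian Manufacturing Inc. → Harbor Holdings Ltd (R1): 17% × 27% × 25% = 1.1475% of Crosswind Realty LP.
Direct interest in Crosswind Realty LP: 34%.
Aggregating (R2): 15.228% + 1.1475% + 34% = 50.3755%.

50.3755%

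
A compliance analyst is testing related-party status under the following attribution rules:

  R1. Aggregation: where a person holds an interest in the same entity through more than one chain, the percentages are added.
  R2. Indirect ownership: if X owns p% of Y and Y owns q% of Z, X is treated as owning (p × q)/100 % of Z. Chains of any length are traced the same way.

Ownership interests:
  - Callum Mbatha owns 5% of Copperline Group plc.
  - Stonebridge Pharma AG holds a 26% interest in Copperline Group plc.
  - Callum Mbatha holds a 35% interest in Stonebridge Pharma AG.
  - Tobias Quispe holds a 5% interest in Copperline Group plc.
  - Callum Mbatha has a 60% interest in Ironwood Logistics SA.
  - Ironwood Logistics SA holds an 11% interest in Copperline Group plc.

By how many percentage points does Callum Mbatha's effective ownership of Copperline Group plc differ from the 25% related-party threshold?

Chain via Ironwood Logistics SA (R2): 60% × 11% = 6.6% of Copperline Group plc.
Chain via Stonebridge Pharma AG (R2): 35% × 26% = 9.1% of Copperline Group plc.
Direct interest in Copperline Group plc: 5%.
Aggregating (R1): 6.6% + 9.1% + 5% = 20.7%.
20.7% falls short of the 25% threshold by 4.3 percentage points.

4.3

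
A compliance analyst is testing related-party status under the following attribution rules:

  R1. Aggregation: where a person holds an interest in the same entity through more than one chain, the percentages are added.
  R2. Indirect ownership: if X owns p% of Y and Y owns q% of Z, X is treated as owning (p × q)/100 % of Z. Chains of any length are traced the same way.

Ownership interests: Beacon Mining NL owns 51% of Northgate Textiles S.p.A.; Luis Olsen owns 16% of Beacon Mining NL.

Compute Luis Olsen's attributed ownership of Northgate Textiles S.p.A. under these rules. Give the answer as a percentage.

8.16%

Chain via Beacon Mining NL (R2): 16% × 51% = 8.16% of Northgate Textiles S.p.A.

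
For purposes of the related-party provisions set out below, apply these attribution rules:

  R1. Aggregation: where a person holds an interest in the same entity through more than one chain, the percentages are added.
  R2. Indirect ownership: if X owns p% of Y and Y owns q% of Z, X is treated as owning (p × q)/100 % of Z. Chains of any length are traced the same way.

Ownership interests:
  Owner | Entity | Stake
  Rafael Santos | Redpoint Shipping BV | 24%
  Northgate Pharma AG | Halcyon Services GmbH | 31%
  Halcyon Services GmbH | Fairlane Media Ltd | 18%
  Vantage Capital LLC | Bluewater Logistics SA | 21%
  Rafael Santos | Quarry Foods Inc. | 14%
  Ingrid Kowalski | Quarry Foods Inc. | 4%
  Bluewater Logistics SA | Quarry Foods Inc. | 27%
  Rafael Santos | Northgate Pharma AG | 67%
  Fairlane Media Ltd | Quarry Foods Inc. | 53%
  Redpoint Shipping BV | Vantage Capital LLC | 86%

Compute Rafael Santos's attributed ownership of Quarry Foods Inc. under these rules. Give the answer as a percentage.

17.151746%

Chain via Redpoint Shipping BV → Vantage Capital LLC → Bluewater Logistics SA (R2): 24% × 86% × 21% × 27% = 1.170288% of Quarry Foods Inc.
Chain via Northgate Pharma AG → Halcyon Services GmbH → Fairlane Media Ltd (R2): 67% × 31% × 18% × 53% = 1.981458% of Quarry Foods Inc.
Direct interest in Quarry Foods Inc: 14%.
Aggregating (R1): 1.170288% + 1.981458% + 14% = 17.151746%.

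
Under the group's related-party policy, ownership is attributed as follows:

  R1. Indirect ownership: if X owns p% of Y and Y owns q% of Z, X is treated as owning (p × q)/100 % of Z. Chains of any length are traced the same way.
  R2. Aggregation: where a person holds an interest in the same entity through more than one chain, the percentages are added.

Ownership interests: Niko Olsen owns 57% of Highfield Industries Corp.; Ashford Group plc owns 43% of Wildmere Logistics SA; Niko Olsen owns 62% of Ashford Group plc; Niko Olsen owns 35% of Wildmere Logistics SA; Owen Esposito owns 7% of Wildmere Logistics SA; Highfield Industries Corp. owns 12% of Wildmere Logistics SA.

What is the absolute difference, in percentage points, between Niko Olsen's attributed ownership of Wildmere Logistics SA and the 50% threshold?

18.5

Chain via Ashford Group plc (R1): 62% × 43% = 26.66% of Wildmere Logistics SA.
Chain via Highfield Industries Corp. (R1): 57% × 12% = 6.84% of Wildmere Logistics SA.
Direct interest in Wildmere Logistics SA: 35%.
Aggregating (R2): 26.66% + 6.84% + 35% = 68.5%.
68.5% exceeds the 50% threshold by 18.5 percentage points.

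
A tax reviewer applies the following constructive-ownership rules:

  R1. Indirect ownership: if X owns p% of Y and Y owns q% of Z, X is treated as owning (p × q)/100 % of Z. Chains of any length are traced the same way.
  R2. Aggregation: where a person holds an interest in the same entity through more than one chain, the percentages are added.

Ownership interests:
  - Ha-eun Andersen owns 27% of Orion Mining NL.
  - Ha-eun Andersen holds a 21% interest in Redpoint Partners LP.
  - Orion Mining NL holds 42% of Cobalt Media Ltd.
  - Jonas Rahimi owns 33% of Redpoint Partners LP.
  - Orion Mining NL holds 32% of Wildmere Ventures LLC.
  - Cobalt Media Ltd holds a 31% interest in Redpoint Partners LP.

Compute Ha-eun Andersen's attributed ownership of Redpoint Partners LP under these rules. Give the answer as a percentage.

Chain via Orion Mining NL → Cobalt Media Ltd (R1): 27% × 42% × 31% = 3.5154% of Redpoint Partners LP.
Direct interest in Redpoint Partners LP: 21%.
Aggregating (R2): 3.5154% + 21% = 24.5154%.

24.5154%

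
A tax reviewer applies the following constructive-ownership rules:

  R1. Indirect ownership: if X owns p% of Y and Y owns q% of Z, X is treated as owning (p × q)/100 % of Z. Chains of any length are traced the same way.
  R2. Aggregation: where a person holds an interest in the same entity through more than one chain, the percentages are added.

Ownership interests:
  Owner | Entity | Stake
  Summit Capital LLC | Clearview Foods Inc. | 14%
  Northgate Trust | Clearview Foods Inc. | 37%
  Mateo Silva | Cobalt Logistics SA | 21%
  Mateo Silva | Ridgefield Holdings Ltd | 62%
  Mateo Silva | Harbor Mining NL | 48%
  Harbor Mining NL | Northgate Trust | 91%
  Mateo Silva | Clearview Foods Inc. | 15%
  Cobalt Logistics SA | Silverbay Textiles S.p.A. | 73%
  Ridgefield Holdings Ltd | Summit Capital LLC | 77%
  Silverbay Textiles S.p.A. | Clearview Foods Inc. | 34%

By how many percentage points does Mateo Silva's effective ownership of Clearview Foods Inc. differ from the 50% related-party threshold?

Chain via Harbor Mining NL → Northgate Trust (R1): 48% × 91% × 37% = 16.1616% of Clearview Foods Inc.
Chain via Ridgefield Holdings Ltd → Summit Capital LLC (R1): 62% × 77% × 14% = 6.6836% of Clearview Foods Inc.
Chain via Cobalt Logistics SA → Silverbay Textiles S.p.A. (R1): 21% × 73% × 34% = 5.2122% of Clearview Foods Inc.
Direct interest in Clearview Foods Inc: 15%.
Aggregating (R2): 16.1616% + 6.6836% + 5.2122% + 15% = 43.0574%.
43.0574% falls short of the 50% threshold by 6.9426 percentage points.

6.9426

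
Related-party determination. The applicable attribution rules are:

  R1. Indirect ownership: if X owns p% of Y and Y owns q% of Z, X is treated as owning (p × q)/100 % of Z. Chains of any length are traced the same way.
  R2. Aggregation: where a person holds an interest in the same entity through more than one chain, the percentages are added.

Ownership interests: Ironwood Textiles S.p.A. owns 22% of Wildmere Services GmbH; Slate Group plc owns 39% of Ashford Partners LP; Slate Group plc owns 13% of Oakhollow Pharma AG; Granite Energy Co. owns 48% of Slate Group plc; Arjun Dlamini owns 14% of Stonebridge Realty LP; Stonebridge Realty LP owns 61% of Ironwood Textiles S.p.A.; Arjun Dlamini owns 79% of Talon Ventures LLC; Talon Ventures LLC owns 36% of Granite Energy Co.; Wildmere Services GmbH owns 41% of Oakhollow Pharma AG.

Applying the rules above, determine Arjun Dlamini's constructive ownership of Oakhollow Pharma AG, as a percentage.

2.544964%

Chain via Stonebridge Realty LP → Ironwood Textiles S.p.A. → Wildmere Services GmbH (R1): 14% × 61% × 22% × 41% = 0.770308% of Oakhollow Pharma AG.
Chain via Talon Ventures LLC → Granite Energy Co. → Slate Group plc (R1): 79% × 36% × 48% × 13% = 1.774656% of Oakhollow Pharma AG.
Aggregating (R2): 0.770308% + 1.774656% = 2.544964%.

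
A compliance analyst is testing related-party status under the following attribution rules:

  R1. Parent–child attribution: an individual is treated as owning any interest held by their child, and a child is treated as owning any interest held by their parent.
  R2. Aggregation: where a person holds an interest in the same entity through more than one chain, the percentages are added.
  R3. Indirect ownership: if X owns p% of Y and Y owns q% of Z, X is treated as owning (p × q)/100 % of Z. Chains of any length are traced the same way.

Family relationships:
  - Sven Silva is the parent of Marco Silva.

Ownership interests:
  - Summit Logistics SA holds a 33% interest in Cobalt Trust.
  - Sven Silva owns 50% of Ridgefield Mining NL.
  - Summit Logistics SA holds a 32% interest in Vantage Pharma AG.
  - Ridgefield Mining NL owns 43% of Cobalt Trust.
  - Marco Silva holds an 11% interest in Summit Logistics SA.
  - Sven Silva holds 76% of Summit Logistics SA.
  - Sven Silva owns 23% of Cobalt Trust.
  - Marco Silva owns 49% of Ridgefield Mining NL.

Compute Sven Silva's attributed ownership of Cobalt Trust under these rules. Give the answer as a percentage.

By parent–child attribution (R1), Sven Silva is treated as also owning Marco Silva's interest in Ridgefield Mining NL, giving 50% + 49% = 99%.
By parent–child attribution (R1), Sven Silva is treated as also owning Marco Silva's interest in Summit Logistics SA, giving 76% + 11% = 87%.
Chain via Ridgefield Mining NL (R3): 99% × 43% = 42.57% of Cobalt Trust.
Chain via Summit Logistics SA (R3): 87% × 33% = 28.71% of Cobalt Trust.
Direct interest in Cobalt Trust: 23%.
Aggregating (R2): 42.57% + 28.71% + 23% = 94.28%.

94.28%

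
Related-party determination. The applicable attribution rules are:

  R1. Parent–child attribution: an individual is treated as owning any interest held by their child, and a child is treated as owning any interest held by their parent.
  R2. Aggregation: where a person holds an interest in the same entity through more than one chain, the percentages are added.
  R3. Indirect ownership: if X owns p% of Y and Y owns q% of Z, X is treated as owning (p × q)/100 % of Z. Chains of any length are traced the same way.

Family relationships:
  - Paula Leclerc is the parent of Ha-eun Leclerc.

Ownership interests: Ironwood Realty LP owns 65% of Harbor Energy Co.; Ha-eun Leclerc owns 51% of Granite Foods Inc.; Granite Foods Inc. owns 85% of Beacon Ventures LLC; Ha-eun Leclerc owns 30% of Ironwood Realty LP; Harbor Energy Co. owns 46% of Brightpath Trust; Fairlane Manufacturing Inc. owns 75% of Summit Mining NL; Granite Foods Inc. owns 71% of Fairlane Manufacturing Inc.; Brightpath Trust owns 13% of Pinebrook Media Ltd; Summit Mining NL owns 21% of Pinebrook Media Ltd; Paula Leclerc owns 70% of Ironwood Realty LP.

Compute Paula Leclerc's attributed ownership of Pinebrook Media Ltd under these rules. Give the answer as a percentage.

By parent–child attribution (R1), Paula Leclerc is treated as also owning Ha-eun Leclerc's interest in Ironwood Realty LP, giving 70% + 30% = 100%.
By parent–child attribution (R1), Paula Leclerc is treated as owning Ha-eun Leclerc's 51% interest in Granite Foods Inc.
Chain via Ironwood Realty LP → Harbor Energy Co. → Brightpath Trust (R3): 100% × 65% × 46% × 13% = 3.887% of Pinebrook Media Ltd.
Chain via Granite Foods Inc. → Fairlane Manufacturing Inc. → Summit Mining NL (R3): 51% × 71% × 75% × 21% = 5.703075% of Pinebrook Media Ltd.
Aggregating (R2): 3.887% + 5.703075% = 9.590075%.

9.590075%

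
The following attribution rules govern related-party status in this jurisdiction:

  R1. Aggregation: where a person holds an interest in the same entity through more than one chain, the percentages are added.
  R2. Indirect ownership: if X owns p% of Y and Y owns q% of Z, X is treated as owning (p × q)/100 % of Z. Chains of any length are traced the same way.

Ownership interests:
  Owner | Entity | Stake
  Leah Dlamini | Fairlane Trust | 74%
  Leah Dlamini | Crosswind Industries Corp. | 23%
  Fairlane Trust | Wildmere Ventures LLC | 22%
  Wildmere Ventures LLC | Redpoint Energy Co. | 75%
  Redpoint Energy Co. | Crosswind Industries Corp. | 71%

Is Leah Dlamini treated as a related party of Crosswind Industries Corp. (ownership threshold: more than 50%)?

No

Chain via Fairlane Trust → Wildmere Ventures LLC → Redpoint Energy Co. (R2): 74% × 22% × 75% × 71% = 8.6691% of Crosswind Industries Corp.
Direct interest in Crosswind Industries Corp: 23%.
Aggregating (R1): 8.6691% + 23% = 31.6691%.
31.6691% does not exceed the 50% threshold, so Leah is not a related party to Crosswind Industries Corp.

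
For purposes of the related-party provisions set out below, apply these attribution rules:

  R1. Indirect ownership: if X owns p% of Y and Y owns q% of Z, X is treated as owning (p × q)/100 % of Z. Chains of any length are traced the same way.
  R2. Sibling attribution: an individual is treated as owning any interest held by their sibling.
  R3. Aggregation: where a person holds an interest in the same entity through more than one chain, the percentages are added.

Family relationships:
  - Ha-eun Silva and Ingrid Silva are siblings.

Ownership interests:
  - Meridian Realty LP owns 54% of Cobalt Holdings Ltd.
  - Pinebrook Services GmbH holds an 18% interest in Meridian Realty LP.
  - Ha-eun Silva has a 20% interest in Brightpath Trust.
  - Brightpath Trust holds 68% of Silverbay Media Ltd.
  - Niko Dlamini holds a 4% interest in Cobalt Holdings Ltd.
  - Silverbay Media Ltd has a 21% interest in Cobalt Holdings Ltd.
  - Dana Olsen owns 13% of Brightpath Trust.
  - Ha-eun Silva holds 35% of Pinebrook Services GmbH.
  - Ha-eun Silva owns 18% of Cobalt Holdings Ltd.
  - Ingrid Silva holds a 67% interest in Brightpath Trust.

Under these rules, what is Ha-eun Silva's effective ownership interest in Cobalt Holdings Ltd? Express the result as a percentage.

By sibling attribution (R2), Ha-eun Silva is treated as also owning Ingrid Silva's interest in Brightpath Trust, giving 20% + 67% = 87%.
Chain via Pinebrook Services GmbH → Meridian Realty LP (R1): 35% × 18% × 54% = 3.402% of Cobalt Holdings Ltd.
Chain via Brightpath Trust → Silverbay Media Ltd (R1): 87% × 68% × 21% = 12.4236% of Cobalt Holdings Ltd.
Direct interest in Cobalt Holdings Ltd: 18%.
Aggregating (R3): 3.402% + 12.4236% + 18% = 33.8256%.

33.8256%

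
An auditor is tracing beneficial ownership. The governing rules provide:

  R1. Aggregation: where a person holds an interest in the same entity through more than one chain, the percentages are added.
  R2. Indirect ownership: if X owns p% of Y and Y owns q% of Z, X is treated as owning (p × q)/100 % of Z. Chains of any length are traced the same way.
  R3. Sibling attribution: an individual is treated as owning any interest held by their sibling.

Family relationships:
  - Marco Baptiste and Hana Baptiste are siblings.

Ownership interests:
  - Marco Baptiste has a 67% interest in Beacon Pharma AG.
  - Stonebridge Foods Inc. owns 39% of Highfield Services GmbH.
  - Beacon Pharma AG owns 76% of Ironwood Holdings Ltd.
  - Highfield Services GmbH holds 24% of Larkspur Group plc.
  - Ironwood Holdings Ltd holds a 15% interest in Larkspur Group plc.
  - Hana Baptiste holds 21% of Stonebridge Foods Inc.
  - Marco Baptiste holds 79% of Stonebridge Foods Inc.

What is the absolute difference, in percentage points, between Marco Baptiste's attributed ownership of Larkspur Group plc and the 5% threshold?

11.998

By sibling attribution (R3), Marco Baptiste is treated as also owning Hana Baptiste's interest in Stonebridge Foods Inc, giving 79% + 21% = 100%.
Chain via Stonebridge Foods Inc. → Highfield Services GmbH (R2): 100% × 39% × 24% = 9.36% of Larkspur Group plc.
Chain via Beacon Pharma AG → Ironwood Holdings Ltd (R2): 67% × 76% × 15% = 7.638% of Larkspur Group plc.
Aggregating (R1): 9.36% + 7.638% = 16.998%.
16.998% exceeds the 5% threshold by 11.998 percentage points.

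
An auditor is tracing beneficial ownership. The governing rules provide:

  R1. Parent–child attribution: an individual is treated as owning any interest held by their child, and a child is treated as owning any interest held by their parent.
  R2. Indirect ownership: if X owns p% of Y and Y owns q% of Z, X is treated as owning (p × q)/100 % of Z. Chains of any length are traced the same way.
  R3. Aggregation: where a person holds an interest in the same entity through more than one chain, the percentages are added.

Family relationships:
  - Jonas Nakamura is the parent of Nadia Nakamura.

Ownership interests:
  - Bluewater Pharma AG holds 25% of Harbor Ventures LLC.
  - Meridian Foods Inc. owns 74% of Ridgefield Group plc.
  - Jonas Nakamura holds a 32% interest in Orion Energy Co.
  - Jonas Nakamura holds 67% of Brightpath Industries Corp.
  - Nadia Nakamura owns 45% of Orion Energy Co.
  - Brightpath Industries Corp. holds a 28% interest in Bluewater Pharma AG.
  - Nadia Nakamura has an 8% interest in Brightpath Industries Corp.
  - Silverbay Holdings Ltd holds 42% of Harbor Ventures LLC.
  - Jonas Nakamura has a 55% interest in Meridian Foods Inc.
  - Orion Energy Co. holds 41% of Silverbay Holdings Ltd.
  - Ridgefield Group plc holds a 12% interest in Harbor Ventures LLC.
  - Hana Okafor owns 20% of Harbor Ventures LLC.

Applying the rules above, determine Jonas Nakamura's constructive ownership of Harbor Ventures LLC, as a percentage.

By parent–child attribution (R1), Jonas Nakamura is treated as also owning Nadia Nakamura's interest in Brightpath Industries Corp, giving 67% + 8% = 75%.
By parent–child attribution (R1), Jonas Nakamura is treated as also owning Nadia Nakamura's interest in Orion Energy Co, giving 32% + 45% = 77%.
Chain via Brightpath Industries Corp. → Bluewater Pharma AG (R2): 75% × 28% × 25% = 5.25% of Harbor Ventures LLC.
Chain via Orion Energy Co. → Silverbay Holdings Ltd (R2): 77% × 41% × 42% = 13.2594% of Harbor Ventures LLC.
Chain via Meridian Foods Inc. → Ridgefield Group plc (R2): 55% × 74% × 12% = 4.884% of Harbor Ventures LLC.
Aggregating (R3): 5.25% + 13.2594% + 4.884% = 23.3934%.

23.3934%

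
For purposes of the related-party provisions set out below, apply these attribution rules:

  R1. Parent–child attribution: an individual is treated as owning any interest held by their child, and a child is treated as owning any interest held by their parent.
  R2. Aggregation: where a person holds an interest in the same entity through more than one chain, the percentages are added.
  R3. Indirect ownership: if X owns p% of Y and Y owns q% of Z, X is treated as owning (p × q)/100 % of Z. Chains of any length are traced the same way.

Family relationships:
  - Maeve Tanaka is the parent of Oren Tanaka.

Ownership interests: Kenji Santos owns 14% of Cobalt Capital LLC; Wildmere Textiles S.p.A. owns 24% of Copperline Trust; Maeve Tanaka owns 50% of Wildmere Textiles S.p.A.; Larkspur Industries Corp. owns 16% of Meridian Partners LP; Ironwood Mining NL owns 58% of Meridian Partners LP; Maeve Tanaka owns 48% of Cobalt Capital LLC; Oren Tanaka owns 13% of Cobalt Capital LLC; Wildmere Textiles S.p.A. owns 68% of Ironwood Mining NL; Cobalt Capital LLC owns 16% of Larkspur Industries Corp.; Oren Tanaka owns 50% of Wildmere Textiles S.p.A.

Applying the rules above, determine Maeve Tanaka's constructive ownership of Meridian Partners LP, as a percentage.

41.0016%

By parent–child attribution (R1), Maeve Tanaka is treated as also owning Oren Tanaka's interest in Cobalt Capital LLC, giving 48% + 13% = 61%.
By parent–child attribution (R1), Maeve Tanaka is treated as also owning Oren Tanaka's interest in Wildmere Textiles S.p.A, giving 50% + 50% = 100%.
Chain via Cobalt Capital LLC → Larkspur Industries Corp. (R3): 61% × 16% × 16% = 1.5616% of Meridian Partners LP.
Chain via Wildmere Textiles S.p.A. → Ironwood Mining NL (R3): 100% × 68% × 58% = 39.44% of Meridian Partners LP.
Aggregating (R2): 1.5616% + 39.44% = 41.0016%.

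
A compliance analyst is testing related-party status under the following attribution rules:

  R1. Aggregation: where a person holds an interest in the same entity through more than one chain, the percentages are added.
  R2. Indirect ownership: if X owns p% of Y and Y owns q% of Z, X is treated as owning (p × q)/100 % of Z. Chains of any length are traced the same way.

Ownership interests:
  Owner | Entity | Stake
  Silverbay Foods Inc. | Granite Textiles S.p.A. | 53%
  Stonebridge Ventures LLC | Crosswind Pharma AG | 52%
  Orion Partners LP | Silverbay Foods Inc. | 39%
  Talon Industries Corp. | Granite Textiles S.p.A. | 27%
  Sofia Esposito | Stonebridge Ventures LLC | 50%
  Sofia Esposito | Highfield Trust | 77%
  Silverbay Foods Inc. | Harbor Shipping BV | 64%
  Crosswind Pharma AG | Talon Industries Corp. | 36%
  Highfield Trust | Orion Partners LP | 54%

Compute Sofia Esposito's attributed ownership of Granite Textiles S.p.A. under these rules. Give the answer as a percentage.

Chain via Highfield Trust → Orion Partners LP → Silverbay Foods Inc. (R2): 77% × 54% × 39% × 53% = 8.594586% of Granite Textiles S.p.A.
Chain via Stonebridge Ventures LLC → Crosswind Pharma AG → Talon Industries Corp. (R2): 50% × 52% × 36% × 27% = 2.5272% of Granite Textiles S.p.A.
Aggregating (R1): 8.594586% + 2.5272% = 11.121786%.

11.121786%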